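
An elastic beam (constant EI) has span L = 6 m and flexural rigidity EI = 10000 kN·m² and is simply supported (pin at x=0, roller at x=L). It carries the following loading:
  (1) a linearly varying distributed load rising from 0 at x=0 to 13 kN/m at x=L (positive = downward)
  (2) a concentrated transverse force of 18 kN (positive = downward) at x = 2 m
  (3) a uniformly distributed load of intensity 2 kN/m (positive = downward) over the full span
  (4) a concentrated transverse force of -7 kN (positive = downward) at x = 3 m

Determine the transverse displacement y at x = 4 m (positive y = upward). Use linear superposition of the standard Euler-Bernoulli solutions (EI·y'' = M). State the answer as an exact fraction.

y(4) = -2821/180000 m

Load 1 — triangular load w₀=13 kN/m (0→w₀ over full span):
  y_1 = -w₀x(7L⁴-10L²x²+3x⁴)/(360LEI) = -13·4·(7·6⁴-10·6²·4²+3·4⁴)/(360·6·10000) = -221/22500 m
Load 2 — point force P=18 kN at a=2 m (b=L-a=4):
  y_2 = -Pa(L-x)(2Lx-a²-x²)/(6LEI)  [x>a] = -18·2·(6-4)·(2·6·4-2²-4²)/(6·6·10000) = -7/1250 m
Load 3 — uniform load w=2 kN/m over full span:
  y_3 = -wx(L³-2Lx²+x³)/(24EI) = -2·4·(6³-2·6·4²+4³)/(24·10000) = -11/3750 m
Load 4 — point force P=-7 kN at a=3 m (b=L-a=3):
  y_4 = -Pa(L-x)(2Lx-a²-x²)/(6LEI)  [x>a] = -(-7)·3·(6-4)·(2·6·4-3²-4²)/(6·6·10000) = 161/60000 m
Superposition: y = Σ y_i = -2821/180000 m ≈ -0.015672 m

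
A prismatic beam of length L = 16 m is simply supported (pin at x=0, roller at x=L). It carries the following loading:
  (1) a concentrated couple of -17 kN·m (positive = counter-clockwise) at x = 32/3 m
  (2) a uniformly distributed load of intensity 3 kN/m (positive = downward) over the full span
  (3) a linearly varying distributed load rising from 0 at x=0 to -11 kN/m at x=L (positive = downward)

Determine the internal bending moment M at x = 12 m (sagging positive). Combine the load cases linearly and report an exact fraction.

M(12) = -311/4 kN·m

Load 1 — applied couple M₀=-17 kN·m at a=32/3 m (b=L-a=16/3):
  M_1 = M₀x/L - M₀  [x>a] = (-17)·12/16 - (-17) = 17/4 kN·m
Load 2 — uniform load w=3 kN/m over full span:
  M_2 = wx(L-x)/2 = 3·12·(16-12)/2 = 72 kN·m
Load 3 — triangular load w₀=-11 kN/m (0→w₀ over full span):
  M_3 = w₀Lx/6 - w₀x³/(6L) = (-11)·16·12/6 - (-11)·12³/(6·16) = -154 kN·m
Superposition: M = Σ M_i = -311/4 kN·m ≈ -77.750000 kN·m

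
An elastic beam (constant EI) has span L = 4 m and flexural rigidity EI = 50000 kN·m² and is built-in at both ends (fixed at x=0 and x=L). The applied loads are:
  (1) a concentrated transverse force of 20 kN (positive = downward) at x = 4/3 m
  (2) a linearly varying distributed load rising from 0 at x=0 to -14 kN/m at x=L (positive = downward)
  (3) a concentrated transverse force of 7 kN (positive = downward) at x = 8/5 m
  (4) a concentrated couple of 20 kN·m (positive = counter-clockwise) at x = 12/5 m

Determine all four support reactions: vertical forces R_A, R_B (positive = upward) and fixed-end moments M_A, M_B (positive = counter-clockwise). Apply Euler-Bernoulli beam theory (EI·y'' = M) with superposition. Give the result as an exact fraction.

R_A = 61259/3375 kN, M_A = 50008/3375 kN·m, R_B = -64634/3375 kN, M_B = 16828/3375 kN·m

Load 1 — point force P=20 kN at a=4/3 m (b=L-a=8/3):
  R_A = Pb²(3a+b)/L³ = 20·(8/3)²·(3·(4/3)+(8/3))/4³ = 400/27 kN
  M_A = Pab²/L² = 20·(4/3)·(8/3)²/4² = 320/27 kN·m
  R_B = Pa²(a+3b)/L³ = 20·(4/3)²·((4/3)+3·(8/3))/4³ = 140/27 kN
  M_B = -Pa²b/L² = -20·(4/3)²·(8/3)/4² = -160/27 kN·m
Load 2 — triangular load w₀=-14 kN/m (0→w₀ over full span):
  R_A = 3w₀L/20 = 3·(-14)·4/20 = -42/5 kN
  M_A = w₀L²/30 = (-14)·4²/30 = -112/15 kN·m
  R_B = 7w₀L/20 = 7·(-14)·4/20 = -98/5 kN
  M_B = -w₀L²/20 = -(-14)·4²/20 = 56/5 kN·m
Load 3 — point force P=7 kN at a=8/5 m (b=L-a=12/5):
  R_A = Pb²(3a+b)/L³ = 7·(12/5)²·(3·(8/5)+(12/5))/4³ = 567/125 kN
  M_A = Pab²/L² = 7·(8/5)·(12/5)²/4² = 504/125 kN·m
  R_B = Pa²(a+3b)/L³ = 7·(8/5)²·((8/5)+3·(12/5))/4³ = 308/125 kN
  M_B = -Pa²b/L² = -7·(8/5)²·(12/5)/4² = -336/125 kN·m
Load 4 — applied couple M₀=20 kN·m at a=12/5 m (b=L-a=8/5):
  R_A = 6M₀ab/L³ = 6·20·(12/5)·(8/5)/4³ = 36/5 kN
  M_A = M₀b(2a-b)/L² = 20·(8/5)·(2·(12/5)-(8/5))/4² = 32/5 kN·m
  R_B = -6M₀ab/L³ = -6·20·(12/5)·(8/5)/4³ = -36/5 kN
  M_B = M₀a(2b-a)/L² = 20·(12/5)·(2·(8/5)-(12/5))/4² = 12/5 kN·m
Superposition: R_A = 61259/3375 kN, M_A = 50008/3375 kN·m, R_B = -64634/3375 kN, M_B = 16828/3375 kN·m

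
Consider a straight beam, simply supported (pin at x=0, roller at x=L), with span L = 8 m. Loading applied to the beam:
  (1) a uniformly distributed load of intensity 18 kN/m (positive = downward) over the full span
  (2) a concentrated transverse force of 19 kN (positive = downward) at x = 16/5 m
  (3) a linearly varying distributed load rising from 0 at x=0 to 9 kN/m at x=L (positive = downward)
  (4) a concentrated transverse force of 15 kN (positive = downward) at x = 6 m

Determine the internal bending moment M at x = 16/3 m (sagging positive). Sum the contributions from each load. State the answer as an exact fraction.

Load 1 — uniform load w=18 kN/m over full span:
  M_1 = wx(L-x)/2 = 18·(16/3)·(8-(16/3))/2 = 128 kN·m
Load 2 — point force P=19 kN at a=16/5 m (b=L-a=24/5):
  M_2 = Pa(L-x)/L  [x>a] = 19·(16/5)·(8-(16/3))/8 = 304/15 kN·m
Load 3 — triangular load w₀=9 kN/m (0→w₀ over full span):
  M_3 = w₀Lx/6 - w₀x³/(6L) = 9·8·(16/3)/6 - 9·(16/3)³/(6·8) = 320/9 kN·m
Load 4 — point force P=15 kN at a=6 m (b=L-a=2):
  M_4 = Pbx/L  [x≤a] = 15·2·(16/3)/8 = 20 kN·m
Superposition: M = Σ M_i = 9172/45 kN·m ≈ 203.822222 kN·m

M(16/3) = 9172/45 kN·m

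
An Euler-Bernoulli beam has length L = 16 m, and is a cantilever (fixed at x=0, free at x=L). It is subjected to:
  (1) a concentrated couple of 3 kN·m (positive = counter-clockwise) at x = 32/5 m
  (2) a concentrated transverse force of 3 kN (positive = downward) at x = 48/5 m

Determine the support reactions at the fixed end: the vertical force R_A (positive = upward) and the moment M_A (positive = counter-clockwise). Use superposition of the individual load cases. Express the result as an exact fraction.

Load 1 — applied couple M₀=3 kN·m at a=32/5 m (b=L-a=48/5):
  R_A = 0 kN
  M_A = -M₀ = -3 kN·m
Load 2 — point force P=3 kN at a=48/5 m (b=L-a=32/5):
  R_A = P = 3 kN
  M_A = Pa = 3·(48/5) = 144/5 kN·m
Superposition: R_A = 3 kN, M_A = 129/5 kN·m

R_A = 3 kN, M_A = 129/5 kN·m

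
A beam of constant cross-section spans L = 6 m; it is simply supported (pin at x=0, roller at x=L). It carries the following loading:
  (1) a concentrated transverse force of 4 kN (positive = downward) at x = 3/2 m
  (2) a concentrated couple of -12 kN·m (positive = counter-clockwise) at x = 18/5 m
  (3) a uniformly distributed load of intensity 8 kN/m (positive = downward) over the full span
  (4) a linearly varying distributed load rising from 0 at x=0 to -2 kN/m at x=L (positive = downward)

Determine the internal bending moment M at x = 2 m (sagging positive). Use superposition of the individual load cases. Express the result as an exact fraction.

Load 1 — point force P=4 kN at a=3/2 m (b=L-a=9/2):
  M_1 = Pa(L-x)/L  [x>a] = 4·(3/2)·(6-2)/6 = 4 kN·m
Load 2 — applied couple M₀=-12 kN·m at a=18/5 m (b=L-a=12/5):
  M_2 = M₀x/L  [x≤a] = (-12)·2/6 = -4 kN·m
Load 3 — uniform load w=8 kN/m over full span:
  M_3 = wx(L-x)/2 = 8·2·(6-2)/2 = 32 kN·m
Load 4 — triangular load w₀=-2 kN/m (0→w₀ over full span):
  M_4 = w₀Lx/6 - w₀x³/(6L) = (-2)·6·2/6 - (-2)·2³/(6·6) = -32/9 kN·m
Superposition: M = Σ M_i = 256/9 kN·m ≈ 28.444444 kN·m

M(2) = 256/9 kN·m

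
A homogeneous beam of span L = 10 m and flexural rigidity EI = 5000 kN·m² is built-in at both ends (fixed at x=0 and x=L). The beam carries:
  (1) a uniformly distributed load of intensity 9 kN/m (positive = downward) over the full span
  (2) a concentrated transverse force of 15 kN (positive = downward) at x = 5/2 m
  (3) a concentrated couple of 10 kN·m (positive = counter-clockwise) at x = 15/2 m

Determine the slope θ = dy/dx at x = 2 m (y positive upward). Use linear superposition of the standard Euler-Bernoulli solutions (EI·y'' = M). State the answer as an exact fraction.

Load 1 — uniform load w=9 kN/m over full span:
  θ_1 = -wx(L-x)(L-2x)/(12EI) = -9·2·(10-2)·(10-2·2)/(12·5000) = -9/625 rad
Load 2 — point force P=15 kN at a=5/2 m (b=L-a=15/2):
  θ_2 = -Pb²x(2aL-(3a+b)x)/(2L³EI)  [x≤a] = -15·(15/2)²·2·(2·(5/2)·10-(3·(5/2)+(15/2))·2)/(2·10³·5000) = -27/8000 rad
Load 3 — applied couple M₀=10 kN·m at a=15/2 m (b=L-a=5/2):
  θ_3 = (R_Ax²/2 - M_Ax)/EI  [x≤a] with R_A=9/8, M_A=25/8 = ((9/8)·2²/2 - (25/8)·2)/5000 = -1/1250 rad
Superposition: θ = Σ θ_i = -743/40000 rad ≈ -0.018575 rad

θ(2) = -743/40000 rad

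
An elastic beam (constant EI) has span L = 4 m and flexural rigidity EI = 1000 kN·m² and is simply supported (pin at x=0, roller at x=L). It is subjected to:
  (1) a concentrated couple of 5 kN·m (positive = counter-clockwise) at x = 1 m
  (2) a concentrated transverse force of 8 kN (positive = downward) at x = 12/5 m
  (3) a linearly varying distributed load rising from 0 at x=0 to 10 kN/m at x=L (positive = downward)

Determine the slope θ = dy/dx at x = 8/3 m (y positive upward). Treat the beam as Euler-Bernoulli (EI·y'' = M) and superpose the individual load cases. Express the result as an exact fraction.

θ(8/3) = 2021731/243000000 rad

Load 1 — applied couple M₀=5 kN·m at a=1 m (b=L-a=3):
  θ_1 = (M₀x²/(2L)-M₀(x-a)+C₁)/EI  [x>a] with C₁=M₀(3b²-L²)/(6L)=55/24 = (5·(8/3)²/(2·4)-5·((8/3)-1)+(55/24))/1000 = -23/14400 rad
Load 2 — point force P=8 kN at a=12/5 m (b=L-a=8/5):
  θ_2 = -Pa(2L²-6Lx+3x²+a²)/(6LEI)  [x>a] = -8·(12/5)·(2·4²-6·4·(8/3)+3·(8/3)²+(12/5)²)/(6·4·1000) = 184/46875 rad
Load 3 — triangular load w₀=10 kN/m (0→w₀ over full span):
  θ_3 = -w₀(7L⁴-30L²x²+15x⁴)/(360LEI) = -10·(7·4⁴-30·4²·(8/3)²+15·(8/3)⁴)/(360·4·1000) = 182/30375 rad
Superposition: θ = Σ θ_i = 2021731/243000000 rad ≈ 0.008320 rad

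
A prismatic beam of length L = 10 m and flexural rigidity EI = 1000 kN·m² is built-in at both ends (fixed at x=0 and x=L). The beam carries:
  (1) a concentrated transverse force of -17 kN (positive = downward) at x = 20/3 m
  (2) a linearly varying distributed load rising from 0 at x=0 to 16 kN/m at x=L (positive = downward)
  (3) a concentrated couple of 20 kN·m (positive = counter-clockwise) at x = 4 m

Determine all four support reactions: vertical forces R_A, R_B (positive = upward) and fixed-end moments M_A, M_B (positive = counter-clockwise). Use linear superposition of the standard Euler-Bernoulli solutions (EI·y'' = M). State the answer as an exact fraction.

R_A = 15169/675 kN, M_A = 5824/135 kN·m, R_B = 27356/675 kN, M_B = -6536/135 kN·m

Load 1 — point force P=-17 kN at a=20/3 m (b=L-a=10/3):
  R_A = Pb²(3a+b)/L³ = (-17)·(10/3)²·(3·(20/3)+(10/3))/10³ = -119/27 kN
  M_A = Pab²/L² = (-17)·(20/3)·(10/3)²/10² = -340/27 kN·m
  R_B = Pa²(a+3b)/L³ = (-17)·(20/3)²·((20/3)+3·(10/3))/10³ = -340/27 kN
  M_B = -Pa²b/L² = -(-17)·(20/3)²·(10/3)/10² = 680/27 kN·m
Load 2 — triangular load w₀=16 kN/m (0→w₀ over full span):
  R_A = 3w₀L/20 = 3·16·10/20 = 24 kN
  M_A = w₀L²/30 = 16·10²/30 = 160/3 kN·m
  R_B = 7w₀L/20 = 7·16·10/20 = 56 kN
  M_B = -w₀L²/20 = -16·10²/20 = -80 kN·m
Load 3 — applied couple M₀=20 kN·m at a=4 m (b=L-a=6):
  R_A = 6M₀ab/L³ = 6·20·4·6/10³ = 72/25 kN
  M_A = M₀b(2a-b)/L² = 20·6·(2·4-6)/10² = 12/5 kN·m
  R_B = -6M₀ab/L³ = -6·20·4·6/10³ = -72/25 kN
  M_B = M₀a(2b-a)/L² = 20·4·(2·6-4)/10² = 32/5 kN·m
Superposition: R_A = 15169/675 kN, M_A = 5824/135 kN·m, R_B = 27356/675 kN, M_B = -6536/135 kN·m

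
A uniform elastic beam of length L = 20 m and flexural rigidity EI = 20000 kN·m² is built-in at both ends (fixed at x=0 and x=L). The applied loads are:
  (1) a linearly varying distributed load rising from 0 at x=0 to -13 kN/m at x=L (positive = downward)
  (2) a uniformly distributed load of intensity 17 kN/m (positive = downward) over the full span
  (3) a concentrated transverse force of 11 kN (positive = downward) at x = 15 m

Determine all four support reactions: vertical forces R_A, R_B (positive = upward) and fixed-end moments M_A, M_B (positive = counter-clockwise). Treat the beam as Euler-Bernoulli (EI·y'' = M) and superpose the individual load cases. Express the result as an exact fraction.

Load 1 — triangular load w₀=-13 kN/m (0→w₀ over full span):
  R_A = 3w₀L/20 = 3·(-13)·20/20 = -39 kN
  M_A = w₀L²/30 = (-13)·20²/30 = -520/3 kN·m
  R_B = 7w₀L/20 = 7·(-13)·20/20 = -91 kN
  M_B = -w₀L²/20 = -(-13)·20²/20 = 260 kN·m
Load 2 — uniform load w=17 kN/m over full span:
  R_A = wL/2 = 17·20/2 = 170 kN
  M_A = wL²/12 = 17·20²/12 = 1700/3 kN·m
  R_B = wL/2 = 17·20/2 = 170 kN
  M_B = -wL²/12 = -17·20²/12 = -1700/3 kN·m
Load 3 — point force P=11 kN at a=15 m (b=L-a=5):
  R_A = Pb²(3a+b)/L³ = 11·5²·(3·15+5)/20³ = 55/32 kN
  M_A = Pab²/L² = 11·15·5²/20² = 165/16 kN·m
  R_B = Pa²(a+3b)/L³ = 11·15²·(15+3·5)/20³ = 297/32 kN
  M_B = -Pa²b/L² = -11·15²·5/20² = -495/16 kN·m
Superposition: R_A = 4247/32 kN, M_A = 19375/48 kN·m, R_B = 2825/32 kN, M_B = -16205/48 kN·m

R_A = 4247/32 kN, M_A = 19375/48 kN·m, R_B = 2825/32 kN, M_B = -16205/48 kN·m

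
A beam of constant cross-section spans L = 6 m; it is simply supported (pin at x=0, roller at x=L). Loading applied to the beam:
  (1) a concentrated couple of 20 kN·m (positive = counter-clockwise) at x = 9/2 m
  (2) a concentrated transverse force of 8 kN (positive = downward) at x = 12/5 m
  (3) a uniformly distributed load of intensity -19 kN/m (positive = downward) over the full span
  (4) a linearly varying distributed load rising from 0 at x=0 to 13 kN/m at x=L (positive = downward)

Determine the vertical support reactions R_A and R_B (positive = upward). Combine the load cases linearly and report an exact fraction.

R_A = -538/15 kN, R_B = -467/15 kN

Load 1 — applied couple M₀=20 kN·m at a=9/2 m (b=L-a=3/2):
  R_A = M₀/L = 20/6 = 10/3 kN
  R_B = -M₀/L = -20/6 = -10/3 kN
Load 2 — point force P=8 kN at a=12/5 m (b=L-a=18/5):
  R_A = Pb/L = 8·(18/5)/6 = 24/5 kN
  R_B = Pa/L = 8·(12/5)/6 = 16/5 kN
Load 3 — uniform load w=-19 kN/m over full span:
  R_A = wL/2 = (-19)·6/2 = -57 kN
  R_B = wL/2 = (-19)·6/2 = -57 kN
Load 4 — triangular load w₀=13 kN/m (0→w₀ over full span):
  R_A = w₀L/6 = 13·6/6 = 13 kN
  R_B = w₀L/3 = 13·6/3 = 26 kN
Superposition: R_A = -538/15 kN, R_B = -467/15 kN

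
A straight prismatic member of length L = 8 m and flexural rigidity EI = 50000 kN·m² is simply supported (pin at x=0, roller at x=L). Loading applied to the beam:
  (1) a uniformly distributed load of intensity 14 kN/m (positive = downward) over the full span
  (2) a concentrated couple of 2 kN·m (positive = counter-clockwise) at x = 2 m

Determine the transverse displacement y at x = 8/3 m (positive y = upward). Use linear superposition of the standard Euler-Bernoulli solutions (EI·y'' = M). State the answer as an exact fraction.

y(8/3) = -19553/1518750 m

Load 1 — uniform load w=14 kN/m over full span:
  y_1 = -wx(L³-2Lx²+x³)/(24EI) = -14·(8/3)·(8³-2·8·(8/3)²+(8/3)³)/(24·50000) = -9856/759375 m
Load 2 — applied couple M₀=2 kN·m at a=2 m (b=L-a=6):
  y_2 = (M₀x³/(6L)-M₀(x-a)²/2+C₁x)/EI  [x>a] with C₁=M₀(3b²-L²)/(6L)=11/6 = (2·(8/3)³/(6·8)-2·((8/3)-2)²/2+(11/6)·(8/3))/50000 = 53/506250 m
Superposition: y = Σ y_i = -19553/1518750 m ≈ -0.012874 m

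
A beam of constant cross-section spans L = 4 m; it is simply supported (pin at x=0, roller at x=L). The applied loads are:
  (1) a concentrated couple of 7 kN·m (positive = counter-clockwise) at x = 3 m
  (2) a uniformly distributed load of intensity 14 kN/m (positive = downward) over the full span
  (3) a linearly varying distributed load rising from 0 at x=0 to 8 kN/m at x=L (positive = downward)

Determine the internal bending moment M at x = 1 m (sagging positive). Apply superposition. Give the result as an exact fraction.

M(1) = 111/4 kN·m

Load 1 — applied couple M₀=7 kN·m at a=3 m (b=L-a=1):
  M_1 = M₀x/L  [x≤a] = 7·1/4 = 7/4 kN·m
Load 2 — uniform load w=14 kN/m over full span:
  M_2 = wx(L-x)/2 = 14·1·(4-1)/2 = 21 kN·m
Load 3 — triangular load w₀=8 kN/m (0→w₀ over full span):
  M_3 = w₀Lx/6 - w₀x³/(6L) = 8·4·1/6 - 8·1³/(6·4) = 5 kN·m
Superposition: M = Σ M_i = 111/4 kN·m ≈ 27.750000 kN·m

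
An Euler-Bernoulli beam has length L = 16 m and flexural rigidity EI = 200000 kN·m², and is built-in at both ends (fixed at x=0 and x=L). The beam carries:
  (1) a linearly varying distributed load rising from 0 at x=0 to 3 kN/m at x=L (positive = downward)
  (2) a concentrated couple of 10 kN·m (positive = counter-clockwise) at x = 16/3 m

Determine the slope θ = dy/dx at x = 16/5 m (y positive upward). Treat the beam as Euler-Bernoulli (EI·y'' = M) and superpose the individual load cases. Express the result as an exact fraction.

Load 1 — triangular load w₀=3 kN/m (0→w₀ over full span):
  θ_1 = -w₀(2x(L-x)(L-2x)(x+2L)+x²(L-x)²)/(120LEI) = -3·(2·(16/5)·(16-(16/5))·(16-2·(16/5))·((16/5)+2·16)+(16/5)²·(16-(16/5))²)/(120·16·200000) = -448/1953125 rad
Load 2 — applied couple M₀=10 kN·m at a=16/3 m (b=L-a=32/3):
  θ_2 = (R_Ax²/2 - M_Ax)/EI  [x≤a] with R_A=5/6, M_A=0 = ((5/6)·(16/5)²/2 - 0·(16/5))/200000 = 1/46875 rad
Superposition: θ = Σ θ_i = -1219/5859375 rad ≈ -0.000208 rad

θ(16/5) = -1219/5859375 rad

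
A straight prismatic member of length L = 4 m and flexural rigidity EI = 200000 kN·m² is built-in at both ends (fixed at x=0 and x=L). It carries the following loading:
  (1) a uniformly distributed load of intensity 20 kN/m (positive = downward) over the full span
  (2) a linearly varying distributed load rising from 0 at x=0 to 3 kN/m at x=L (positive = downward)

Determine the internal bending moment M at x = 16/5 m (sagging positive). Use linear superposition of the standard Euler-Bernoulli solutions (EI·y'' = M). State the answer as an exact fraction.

Load 1 — uniform load w=20 kN/m over full span:
  M_1 = wLx/2 - wL²/12 - wx²/2 = 20·4·(16/5)/2 - 20·4²/12 - 20·(16/5)²/2 = -16/15 kN·m
Load 2 — triangular load w₀=3 kN/m (0→w₀ over full span):
  M_2 = 3w₀Lx/20 - w₀L²/30 - w₀x³/(6L) = 3·3·4·(16/5)/20 - 3·4²/30 - 3·(16/5)³/(6·4) = 8/125 kN·m
Superposition: M = Σ M_i = -376/375 kN·m ≈ -1.002667 kN·m

M(16/5) = -376/375 kN·m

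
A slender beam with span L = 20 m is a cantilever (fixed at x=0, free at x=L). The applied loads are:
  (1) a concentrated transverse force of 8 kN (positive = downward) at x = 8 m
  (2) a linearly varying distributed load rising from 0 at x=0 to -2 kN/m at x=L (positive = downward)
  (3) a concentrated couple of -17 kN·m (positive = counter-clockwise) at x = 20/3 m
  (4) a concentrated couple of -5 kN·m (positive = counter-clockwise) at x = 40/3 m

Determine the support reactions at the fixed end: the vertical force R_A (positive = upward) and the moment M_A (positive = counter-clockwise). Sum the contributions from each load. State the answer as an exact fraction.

Load 1 — point force P=8 kN at a=8 m (b=L-a=12):
  R_A = P = 8 kN
  M_A = Pa = 8·8 = 64 kN·m
Load 2 — triangular load w₀=-2 kN/m (0→w₀ over full span):
  R_A = w₀L/2 = (-2)·20/2 = -20 kN
  M_A = w₀L²/3 = (-2)·20²/3 = -800/3 kN·m
Load 3 — applied couple M₀=-17 kN·m at a=20/3 m (b=L-a=40/3):
  R_A = 0 kN
  M_A = -M₀ = -(-17) = 17 kN·m
Load 4 — applied couple M₀=-5 kN·m at a=40/3 m (b=L-a=20/3):
  R_A = 0 kN
  M_A = -M₀ = -(-5) = 5 kN·m
Superposition: R_A = -12 kN, M_A = -542/3 kN·m

R_A = -12 kN, M_A = -542/3 kN·m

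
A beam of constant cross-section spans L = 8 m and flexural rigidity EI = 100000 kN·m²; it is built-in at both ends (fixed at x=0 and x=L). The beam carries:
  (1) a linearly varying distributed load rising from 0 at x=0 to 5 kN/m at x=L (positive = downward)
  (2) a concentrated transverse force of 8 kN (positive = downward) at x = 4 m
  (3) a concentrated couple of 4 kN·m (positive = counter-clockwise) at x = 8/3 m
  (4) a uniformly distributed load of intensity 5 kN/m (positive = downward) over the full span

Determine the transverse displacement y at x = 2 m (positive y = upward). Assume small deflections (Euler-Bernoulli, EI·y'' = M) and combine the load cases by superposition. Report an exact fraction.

y(2) = -959/1800000 m

Load 1 — triangular load w₀=5 kN/m (0→w₀ over full span):
  y_1 = -w₀x²(L-x)²(x+2L)/(120LEI) = -5·2²·(8-2)²·(2+2·8)/(120·8·100000) = -27/200000 m
Load 2 — point force P=8 kN at a=4 m (b=L-a=4):
  y_2 = -Pb²x²(3aL-(3a+b)x)/(6L³EI)  [x≤a] = -8·4²·2²·(3·4·8-(3·4+4)·2)/(6·8³·100000) = -1/9375 m
Load 3 — applied couple M₀=4 kN·m at a=8/3 m (b=L-a=16/3):
  y_3 = (R_Ax³/6 - M_Ax²/2)/EI  [x≤a] with R_A=2/3, M_A=0 = ((2/3)·2³/6 - 0·2²/2)/100000 = 1/112500 m
Load 4 — uniform load w=5 kN/m over full span:
  y_4 = -wx²(L-x)²/(24EI) = -5·2²·(8-2)²/(24·100000) = -3/10000 m
Superposition: y = Σ y_i = -959/1800000 m ≈ -0.000533 m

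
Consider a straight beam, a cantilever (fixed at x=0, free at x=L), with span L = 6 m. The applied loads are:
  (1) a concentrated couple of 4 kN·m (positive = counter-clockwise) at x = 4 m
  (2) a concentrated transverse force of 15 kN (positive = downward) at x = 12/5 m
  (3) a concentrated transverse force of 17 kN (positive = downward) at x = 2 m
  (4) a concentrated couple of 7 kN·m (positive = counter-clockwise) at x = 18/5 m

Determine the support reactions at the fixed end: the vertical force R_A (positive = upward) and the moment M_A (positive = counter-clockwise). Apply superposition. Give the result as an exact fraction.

Load 1 — applied couple M₀=4 kN·m at a=4 m (b=L-a=2):
  R_A = 0 kN
  M_A = -M₀ = -4 kN·m
Load 2 — point force P=15 kN at a=12/5 m (b=L-a=18/5):
  R_A = P = 15 kN
  M_A = Pa = 15·(12/5) = 36 kN·m
Load 3 — point force P=17 kN at a=2 m (b=L-a=4):
  R_A = P = 17 kN
  M_A = Pa = 17·2 = 34 kN·m
Load 4 — applied couple M₀=7 kN·m at a=18/5 m (b=L-a=12/5):
  R_A = 0 kN
  M_A = -M₀ = -7 kN·m
Superposition: R_A = 32 kN, M_A = 59 kN·m

R_A = 32 kN, M_A = 59 kN·m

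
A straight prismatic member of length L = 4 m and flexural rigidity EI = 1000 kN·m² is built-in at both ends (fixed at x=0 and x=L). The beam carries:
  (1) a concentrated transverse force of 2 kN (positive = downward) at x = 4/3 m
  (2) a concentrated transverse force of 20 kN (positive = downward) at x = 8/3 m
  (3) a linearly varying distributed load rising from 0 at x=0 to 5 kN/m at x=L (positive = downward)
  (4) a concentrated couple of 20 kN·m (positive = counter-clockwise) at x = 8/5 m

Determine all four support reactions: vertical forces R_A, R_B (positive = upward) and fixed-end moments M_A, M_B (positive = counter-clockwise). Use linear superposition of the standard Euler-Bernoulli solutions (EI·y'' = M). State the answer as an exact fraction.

R_A = 253/15 kN, M_A = 548/45 kN·m, R_B = 227/15 kN, M_B = -452/45 kN·m

Load 1 — point force P=2 kN at a=4/3 m (b=L-a=8/3):
  R_A = Pb²(3a+b)/L³ = 2·(8/3)²·(3·(4/3)+(8/3))/4³ = 40/27 kN
  M_A = Pab²/L² = 2·(4/3)·(8/3)²/4² = 32/27 kN·m
  R_B = Pa²(a+3b)/L³ = 2·(4/3)²·((4/3)+3·(8/3))/4³ = 14/27 kN
  M_B = -Pa²b/L² = -2·(4/3)²·(8/3)/4² = -16/27 kN·m
Load 2 — point force P=20 kN at a=8/3 m (b=L-a=4/3):
  R_A = Pb²(3a+b)/L³ = 20·(4/3)²·(3·(8/3)+(4/3))/4³ = 140/27 kN
  M_A = Pab²/L² = 20·(8/3)·(4/3)²/4² = 160/27 kN·m
  R_B = Pa²(a+3b)/L³ = 20·(8/3)²·((8/3)+3·(4/3))/4³ = 400/27 kN
  M_B = -Pa²b/L² = -20·(8/3)²·(4/3)/4² = -320/27 kN·m
Load 3 — triangular load w₀=5 kN/m (0→w₀ over full span):
  R_A = 3w₀L/20 = 3·5·4/20 = 3 kN
  M_A = w₀L²/30 = 5·4²/30 = 8/3 kN·m
  R_B = 7w₀L/20 = 7·5·4/20 = 7 kN
  M_B = -w₀L²/20 = -5·4²/20 = -4 kN·m
Load 4 — applied couple M₀=20 kN·m at a=8/5 m (b=L-a=12/5):
  R_A = 6M₀ab/L³ = 6·20·(8/5)·(12/5)/4³ = 36/5 kN
  M_A = M₀b(2a-b)/L² = 20·(12/5)·(2·(8/5)-(12/5))/4² = 12/5 kN·m
  R_B = -6M₀ab/L³ = -6·20·(8/5)·(12/5)/4³ = -36/5 kN
  M_B = M₀a(2b-a)/L² = 20·(8/5)·(2·(12/5)-(8/5))/4² = 32/5 kN·m
Superposition: R_A = 253/15 kN, M_A = 548/45 kN·m, R_B = 227/15 kN, M_B = -452/45 kN·m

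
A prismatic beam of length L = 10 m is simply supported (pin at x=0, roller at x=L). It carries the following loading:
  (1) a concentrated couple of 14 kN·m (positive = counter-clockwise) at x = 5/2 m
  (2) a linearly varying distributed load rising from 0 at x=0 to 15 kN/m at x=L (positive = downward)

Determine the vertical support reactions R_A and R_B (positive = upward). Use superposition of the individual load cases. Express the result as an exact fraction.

R_A = 132/5 kN, R_B = 243/5 kN

Load 1 — applied couple M₀=14 kN·m at a=5/2 m (b=L-a=15/2):
  R_A = M₀/L = 14/10 = 7/5 kN
  R_B = -M₀/L = -14/10 = -7/5 kN
Load 2 — triangular load w₀=15 kN/m (0→w₀ over full span):
  R_A = w₀L/6 = 15·10/6 = 25 kN
  R_B = w₀L/3 = 15·10/3 = 50 kN
Superposition: R_A = 132/5 kN, R_B = 243/5 kN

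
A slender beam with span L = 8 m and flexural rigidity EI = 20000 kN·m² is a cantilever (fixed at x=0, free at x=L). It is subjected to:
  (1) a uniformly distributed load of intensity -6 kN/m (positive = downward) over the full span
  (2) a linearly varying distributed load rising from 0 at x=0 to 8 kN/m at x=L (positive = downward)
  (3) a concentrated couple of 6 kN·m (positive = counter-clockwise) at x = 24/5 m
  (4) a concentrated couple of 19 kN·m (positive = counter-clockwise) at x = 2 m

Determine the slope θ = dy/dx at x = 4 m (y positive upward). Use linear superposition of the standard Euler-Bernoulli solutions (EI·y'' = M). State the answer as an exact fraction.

Load 1 — uniform load w=-6 kN/m over full span:
  θ_1 = -wx(x²-3Lx+3L²)/(6EI) = -(-6)·4·(4²-3·8·4+3·8²)/(6·20000) = 14/625 rad
Load 2 — triangular load w₀=8 kN/m (0→w₀ over full span):
  θ_2 = (w₀Lx²/4-w₀L²x/3-w₀x⁴/(24L))/EI = (8·8·4²/4-8·8²·4/3-8·4⁴/(24·8))/20000 = -41/1875 rad
Load 3 — applied couple M₀=6 kN·m at a=24/5 m (b=L-a=16/5):
  θ_3 = M₀x/EI  [x≤a] = 6·4/20000 = 3/2500 rad
Load 4 — applied couple M₀=19 kN·m at a=2 m (b=L-a=6):
  θ_4 = M₀a/EI  [x>a] = 19·2/20000 = 19/10000 rad
Superposition: θ = Σ θ_i = 109/30000 rad ≈ 0.003633 rad

θ(4) = 109/30000 rad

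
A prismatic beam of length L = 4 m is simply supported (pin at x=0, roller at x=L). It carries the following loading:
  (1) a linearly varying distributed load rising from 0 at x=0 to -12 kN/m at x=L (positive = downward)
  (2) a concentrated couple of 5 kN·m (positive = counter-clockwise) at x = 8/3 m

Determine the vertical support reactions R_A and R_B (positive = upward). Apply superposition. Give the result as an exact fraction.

R_A = -27/4 kN, R_B = -69/4 kN

Load 1 — triangular load w₀=-12 kN/m (0→w₀ over full span):
  R_A = w₀L/6 = (-12)·4/6 = -8 kN
  R_B = w₀L/3 = (-12)·4/3 = -16 kN
Load 2 — applied couple M₀=5 kN·m at a=8/3 m (b=L-a=4/3):
  R_A = M₀/L = 5/4 kN
  R_B = -M₀/L = -5/4 kN
Superposition: R_A = -27/4 kN, R_B = -69/4 kN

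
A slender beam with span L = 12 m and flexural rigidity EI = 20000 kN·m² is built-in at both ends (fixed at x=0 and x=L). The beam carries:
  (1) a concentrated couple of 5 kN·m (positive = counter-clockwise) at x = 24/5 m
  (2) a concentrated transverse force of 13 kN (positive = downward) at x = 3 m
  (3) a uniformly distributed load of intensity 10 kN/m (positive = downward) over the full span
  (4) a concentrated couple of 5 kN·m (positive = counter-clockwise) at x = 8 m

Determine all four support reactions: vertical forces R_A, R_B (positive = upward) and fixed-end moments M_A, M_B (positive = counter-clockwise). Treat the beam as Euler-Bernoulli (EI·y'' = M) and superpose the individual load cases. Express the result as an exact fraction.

Load 1 — applied couple M₀=5 kN·m at a=24/5 m (b=L-a=36/5):
  R_A = 6M₀ab/L³ = 6·5·(24/5)·(36/5)/12³ = 3/5 kN
  M_A = M₀b(2a-b)/L² = 5·(36/5)·(2·(24/5)-(36/5))/12² = 3/5 kN·m
  R_B = -6M₀ab/L³ = -6·5·(24/5)·(36/5)/12³ = -3/5 kN
  M_B = M₀a(2b-a)/L² = 5·(24/5)·(2·(36/5)-(24/5))/12² = 8/5 kN·m
Load 2 — point force P=13 kN at a=3 m (b=L-a=9):
  R_A = Pb²(3a+b)/L³ = 13·9²·(3·3+9)/12³ = 351/32 kN
  M_A = Pab²/L² = 13·3·9²/12² = 351/16 kN·m
  R_B = Pa²(a+3b)/L³ = 13·3²·(3+3·9)/12³ = 65/32 kN
  M_B = -Pa²b/L² = -13·3²·9/12² = -117/16 kN·m
Load 3 — uniform load w=10 kN/m over full span:
  R_A = wL/2 = 10·12/2 = 60 kN
  M_A = wL²/12 = 10·12²/12 = 120 kN·m
  R_B = wL/2 = 10·12/2 = 60 kN
  M_B = -wL²/12 = -10·12²/12 = -120 kN·m
Load 4 — applied couple M₀=5 kN·m at a=8 m (b=L-a=4):
  R_A = 6M₀ab/L³ = 6·5·8·4/12³ = 5/9 kN
  M_A = M₀b(2a-b)/L² = 5·4·(2·8-4)/12² = 5/3 kN·m
  R_B = -6M₀ab/L³ = -6·5·8·4/12³ = -5/9 kN
  M_B = M₀a(2b-a)/L² = 5·8·(2·4-8)/12² = 0 kN·m
Superposition: R_A = 103859/1440 kN, M_A = 34609/240 kN·m, R_B = 87661/1440 kN, M_B = -10057/80 kN·m

R_A = 103859/1440 kN, M_A = 34609/240 kN·m, R_B = 87661/1440 kN, M_B = -10057/80 kN·m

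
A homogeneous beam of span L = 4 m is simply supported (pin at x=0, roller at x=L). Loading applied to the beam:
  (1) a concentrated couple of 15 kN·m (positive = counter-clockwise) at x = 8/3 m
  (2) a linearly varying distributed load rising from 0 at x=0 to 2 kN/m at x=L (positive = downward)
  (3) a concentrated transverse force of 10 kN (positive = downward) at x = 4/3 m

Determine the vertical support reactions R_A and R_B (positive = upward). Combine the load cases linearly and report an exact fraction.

R_A = 47/4 kN, R_B = 9/4 kN

Load 1 — applied couple M₀=15 kN·m at a=8/3 m (b=L-a=4/3):
  R_A = M₀/L = 15/4 kN
  R_B = -M₀/L = -15/4 kN
Load 2 — triangular load w₀=2 kN/m (0→w₀ over full span):
  R_A = w₀L/6 = 2·4/6 = 4/3 kN
  R_B = w₀L/3 = 2·4/3 = 8/3 kN
Load 3 — point force P=10 kN at a=4/3 m (b=L-a=8/3):
  R_A = Pb/L = 10·(8/3)/4 = 20/3 kN
  R_B = Pa/L = 10·(4/3)/4 = 10/3 kN
Superposition: R_A = 47/4 kN, R_B = 9/4 kN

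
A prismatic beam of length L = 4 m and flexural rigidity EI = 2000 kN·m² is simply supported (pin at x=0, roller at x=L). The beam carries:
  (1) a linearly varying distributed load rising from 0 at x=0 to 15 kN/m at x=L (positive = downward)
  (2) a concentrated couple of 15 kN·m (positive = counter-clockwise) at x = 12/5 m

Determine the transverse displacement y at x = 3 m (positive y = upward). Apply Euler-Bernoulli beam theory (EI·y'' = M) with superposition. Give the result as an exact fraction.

Load 1 — triangular load w₀=15 kN/m (0→w₀ over full span):
  y_1 = -w₀x(7L⁴-10L²x²+3x⁴)/(360LEI) = -15·3·(7·4⁴-10·4²·3²+3·3⁴)/(360·4·2000) = -119/12800 m
Load 2 — applied couple M₀=15 kN·m at a=12/5 m (b=L-a=8/5):
  y_2 = (M₀x³/(6L)-M₀(x-a)²/2+C₁x)/EI  [x>a] with C₁=M₀(3b²-L²)/(6L)=-26/5 = (15·3³/(6·4)-15·(3-(12/5))²/2+(-26/5)·3)/2000 = -57/80000 m
Superposition: y = Σ y_i = -3203/320000 m ≈ -0.010009 m

y(3) = -3203/320000 m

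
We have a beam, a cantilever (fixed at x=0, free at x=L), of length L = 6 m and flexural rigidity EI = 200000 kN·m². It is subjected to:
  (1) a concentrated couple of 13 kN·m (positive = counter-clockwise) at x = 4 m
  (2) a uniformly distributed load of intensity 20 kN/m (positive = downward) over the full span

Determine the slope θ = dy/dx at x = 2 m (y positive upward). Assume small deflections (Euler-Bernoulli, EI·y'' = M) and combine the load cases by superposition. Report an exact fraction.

θ(2) = -721/300000 rad

Load 1 — applied couple M₀=13 kN·m at a=4 m (b=L-a=2):
  θ_1 = M₀x/EI  [x≤a] = 13·2/200000 = 13/100000 rad
Load 2 — uniform load w=20 kN/m over full span:
  θ_2 = -wx(x²-3Lx+3L²)/(6EI) = -20·2·(2²-3·6·2+3·6²)/(6·200000) = -19/7500 rad
Superposition: θ = Σ θ_i = -721/300000 rad ≈ -0.002403 rad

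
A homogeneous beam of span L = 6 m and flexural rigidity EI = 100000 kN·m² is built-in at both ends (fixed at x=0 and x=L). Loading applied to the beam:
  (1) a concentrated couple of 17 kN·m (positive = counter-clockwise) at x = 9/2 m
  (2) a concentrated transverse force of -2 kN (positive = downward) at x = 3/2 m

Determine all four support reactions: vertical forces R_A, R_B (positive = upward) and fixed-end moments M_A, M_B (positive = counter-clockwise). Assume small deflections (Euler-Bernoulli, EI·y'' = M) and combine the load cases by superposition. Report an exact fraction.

Load 1 — applied couple M₀=17 kN·m at a=9/2 m (b=L-a=3/2):
  R_A = 6M₀ab/L³ = 6·17·(9/2)·(3/2)/6³ = 51/16 kN
  M_A = M₀b(2a-b)/L² = 17·(3/2)·(2·(9/2)-(3/2))/6² = 85/16 kN·m
  R_B = -6M₀ab/L³ = -6·17·(9/2)·(3/2)/6³ = -51/16 kN
  M_B = M₀a(2b-a)/L² = 17·(9/2)·(2·(3/2)-(9/2))/6² = -51/16 kN·m
Load 2 — point force P=-2 kN at a=3/2 m (b=L-a=9/2):
  R_A = Pb²(3a+b)/L³ = (-2)·(9/2)²·(3·(3/2)+(9/2))/6³ = -27/16 kN
  M_A = Pab²/L² = (-2)·(3/2)·(9/2)²/6² = -27/16 kN·m
  R_B = Pa²(a+3b)/L³ = (-2)·(3/2)²·((3/2)+3·(9/2))/6³ = -5/16 kN
  M_B = -Pa²b/L² = -(-2)·(3/2)²·(9/2)/6² = 9/16 kN·m
Superposition: R_A = 3/2 kN, M_A = 29/8 kN·m, R_B = -7/2 kN, M_B = -21/8 kN·m

R_A = 3/2 kN, M_A = 29/8 kN·m, R_B = -7/2 kN, M_B = -21/8 kN·m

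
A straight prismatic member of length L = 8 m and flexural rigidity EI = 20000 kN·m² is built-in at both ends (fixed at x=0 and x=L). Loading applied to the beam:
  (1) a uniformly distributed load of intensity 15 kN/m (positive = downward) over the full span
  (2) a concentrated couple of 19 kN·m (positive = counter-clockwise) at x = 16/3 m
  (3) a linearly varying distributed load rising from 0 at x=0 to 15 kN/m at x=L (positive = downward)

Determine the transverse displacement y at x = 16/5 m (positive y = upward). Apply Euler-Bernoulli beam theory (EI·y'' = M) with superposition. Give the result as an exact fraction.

Load 1 — uniform load w=15 kN/m over full span:
  y_1 = -wx²(L-x)²/(24EI) = -15·(16/5)²·(8-(16/5))²/(24·20000) = -576/78125 m
Load 2 — applied couple M₀=19 kN·m at a=16/3 m (b=L-a=8/3):
  y_2 = (R_Ax³/6 - M_Ax²/2)/EI  [x≤a] with R_A=19/6, M_A=19/3 = ((19/6)·(16/5)³/6 - (19/3)·(16/5)²/2)/20000 = -532/703125 m
Load 3 — triangular load w₀=15 kN/m (0→w₀ over full span):
  y_3 = -w₀x²(L-x)²(x+2L)/(120LEI) = -15·(16/5)²·(8-(16/5))²·((16/5)+2·8)/(120·8·20000) = -6912/1953125 m
Superposition: y = Σ y_i = -205108/17578125 m ≈ -0.011668 m

y(16/5) = -205108/17578125 m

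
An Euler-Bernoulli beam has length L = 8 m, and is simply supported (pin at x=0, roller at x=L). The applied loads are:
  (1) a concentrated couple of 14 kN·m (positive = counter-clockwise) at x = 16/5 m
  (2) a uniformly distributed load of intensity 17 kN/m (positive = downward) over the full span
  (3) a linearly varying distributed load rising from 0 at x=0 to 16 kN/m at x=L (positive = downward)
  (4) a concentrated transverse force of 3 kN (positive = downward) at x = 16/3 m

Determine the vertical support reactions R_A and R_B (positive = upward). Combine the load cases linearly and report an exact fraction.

Load 1 — applied couple M₀=14 kN·m at a=16/5 m (b=L-a=24/5):
  R_A = M₀/L = 14/8 = 7/4 kN
  R_B = -M₀/L = -14/8 = -7/4 kN
Load 2 — uniform load w=17 kN/m over full span:
  R_A = wL/2 = 17·8/2 = 68 kN
  R_B = wL/2 = 17·8/2 = 68 kN
Load 3 — triangular load w₀=16 kN/m (0→w₀ over full span):
  R_A = w₀L/6 = 16·8/6 = 64/3 kN
  R_B = w₀L/3 = 16·8/3 = 128/3 kN
Load 4 — point force P=3 kN at a=16/3 m (b=L-a=8/3):
  R_A = Pb/L = 3·(8/3)/8 = 1 kN
  R_B = Pa/L = 3·(16/3)/8 = 2 kN
Superposition: R_A = 1105/12 kN, R_B = 1331/12 kN

R_A = 1105/12 kN, R_B = 1331/12 kN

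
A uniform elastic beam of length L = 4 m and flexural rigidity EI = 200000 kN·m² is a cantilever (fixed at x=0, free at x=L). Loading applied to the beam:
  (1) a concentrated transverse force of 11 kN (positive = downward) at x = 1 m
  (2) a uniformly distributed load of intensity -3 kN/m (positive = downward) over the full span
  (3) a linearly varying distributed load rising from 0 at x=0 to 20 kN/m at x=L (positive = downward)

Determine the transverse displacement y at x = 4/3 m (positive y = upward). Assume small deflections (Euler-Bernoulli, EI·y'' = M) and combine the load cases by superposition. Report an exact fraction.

y(4/3) = -98707/291600000 m

Load 1 — point force P=11 kN at a=1 m (b=L-a=3):
  y_1 = -Pa²(3x-a)/(6EI)  [x>a] = -11·1²·(3·(4/3)-1)/(6·200000) = -11/400000 m
Load 2 — uniform load w=-3 kN/m over full span:
  y_2 = -wx²(x²-4Lx+6L²)/(24EI) = -(-3)·(4/3)²·((4/3)²-4·4·(4/3)+6·4²)/(24·200000) = 43/506250 m
Load 3 — triangular load w₀=20 kN/m (0→w₀ over full span):
  y_3 = (w₀Lx³/12-w₀L²x²/6-w₀x⁵/(120L))/EI = (20·4·(4/3)³/12-20·4²·(4/3)²/6-20·(4/3)⁵/(120·4))/200000 = -902/2278125 m
Superposition: y = Σ y_i = -98707/291600000 m ≈ -0.000339 m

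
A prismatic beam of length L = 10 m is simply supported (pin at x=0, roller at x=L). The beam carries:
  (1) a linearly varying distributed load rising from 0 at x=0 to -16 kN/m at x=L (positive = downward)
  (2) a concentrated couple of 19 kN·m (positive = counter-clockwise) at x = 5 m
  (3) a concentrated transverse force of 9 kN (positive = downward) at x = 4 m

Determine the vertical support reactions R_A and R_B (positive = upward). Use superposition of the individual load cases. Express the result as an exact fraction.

R_A = -581/30 kN, R_B = -1549/30 kN

Load 1 — triangular load w₀=-16 kN/m (0→w₀ over full span):
  R_A = w₀L/6 = (-16)·10/6 = -80/3 kN
  R_B = w₀L/3 = (-16)·10/3 = -160/3 kN
Load 2 — applied couple M₀=19 kN·m at a=5 m (b=L-a=5):
  R_A = M₀/L = 19/10 kN
  R_B = -M₀/L = -19/10 kN
Load 3 — point force P=9 kN at a=4 m (b=L-a=6):
  R_A = Pb/L = 9·6/10 = 27/5 kN
  R_B = Pa/L = 9·4/10 = 18/5 kN
Superposition: R_A = -581/30 kN, R_B = -1549/30 kN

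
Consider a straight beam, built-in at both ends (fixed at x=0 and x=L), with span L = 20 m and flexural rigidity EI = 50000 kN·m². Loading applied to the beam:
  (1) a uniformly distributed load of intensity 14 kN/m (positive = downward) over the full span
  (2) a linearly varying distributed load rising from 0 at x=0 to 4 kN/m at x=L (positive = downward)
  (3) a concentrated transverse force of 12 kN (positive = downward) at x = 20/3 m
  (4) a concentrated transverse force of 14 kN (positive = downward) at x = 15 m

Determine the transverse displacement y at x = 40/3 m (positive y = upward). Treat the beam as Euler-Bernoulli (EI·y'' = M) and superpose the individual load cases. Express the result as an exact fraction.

Load 1 — uniform load w=14 kN/m over full span:
  y_1 = -wx²(L-x)²/(24EI) = -14·(40/3)²·(20-(40/3))²/(24·50000) = -112/1215 m
Load 2 — triangular load w₀=4 kN/m (0→w₀ over full span):
  y_2 = -w₀x²(L-x)²(x+2L)/(120LEI) = -4·(40/3)²·(20-(40/3))²·((40/3)+2·20)/(120·20·50000) = -256/18225 m
Load 3 — point force P=12 kN at a=20/3 m (b=L-a=40/3):
  y_3 = -Pa²(L-x)²(3bL-(3b+a)(L-x))/(6L³EI)  [x>a] = -12·(20/3)²·(20-(40/3))²·(3·(40/3)·20-(3·(40/3)+(20/3))·(20-(40/3)))/(6·20³·50000) = -88/18225 m
Load 4 — point force P=14 kN at a=15 m (b=L-a=5):
  y_4 = -Pb²x²(3aL-(3a+b)x)/(6L³EI)  [x≤a] = -14·5²·(40/3)²·(3·15·20-(3·15+5)·(40/3))/(6·20³·50000) = -49/8100 m
Superposition: y = Σ y_i = -8537/72900 m ≈ -0.117106 m

y(40/3) = -8537/72900 m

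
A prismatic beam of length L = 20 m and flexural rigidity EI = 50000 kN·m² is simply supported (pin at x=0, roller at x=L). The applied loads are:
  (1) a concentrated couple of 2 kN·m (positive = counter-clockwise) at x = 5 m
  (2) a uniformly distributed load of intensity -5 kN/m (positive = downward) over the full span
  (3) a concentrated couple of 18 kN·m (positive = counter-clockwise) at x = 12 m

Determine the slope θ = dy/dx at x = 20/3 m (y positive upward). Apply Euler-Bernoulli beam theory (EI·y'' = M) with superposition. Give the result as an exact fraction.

θ(20/3) = 1287481/81000000 rad

Load 1 — applied couple M₀=2 kN·m at a=5 m (b=L-a=15):
  θ_1 = (M₀x²/(2L)-M₀(x-a)+C₁)/EI  [x>a] with C₁=M₀(3b²-L²)/(6L)=55/12 = (2·(20/3)²/(2·20)-2·((20/3)-5)+(55/12))/50000 = 1/14400 rad
Load 2 — uniform load w=-5 kN/m over full span:
  θ_2 = -w(L³-6Lx²+4x³)/(24EI) = -(-5)·(20³-6·20·(20/3)²+4·(20/3)³)/(24·50000) = 13/810 rad
Load 3 — applied couple M₀=18 kN·m at a=12 m (b=L-a=8):
  θ_3 = (M₀x²/(2L)+C₁)/EI  [x≤a] with C₁=M₀(3b²-L²)/(6L)=-156/5 = (18·(20/3)²/(2·20)+(-156/5))/50000 = -7/31250 rad
Superposition: θ = Σ θ_i = 1287481/81000000 rad ≈ 0.015895 rad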